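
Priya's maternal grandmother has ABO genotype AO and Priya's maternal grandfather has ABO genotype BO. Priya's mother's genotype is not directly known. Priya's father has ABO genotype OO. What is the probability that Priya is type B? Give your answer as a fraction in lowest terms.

Priya's mother's ABO genotype from AO × BO: 1/4 AB, 1/4 AO, 1/4 BO, 1/4 OO.
Crossing each possibility with the father OO and summing P(type B): 1/4·1/2 + 1/4·0 + 1/4·1/2 + 1/4·0 = 1/4.

1/4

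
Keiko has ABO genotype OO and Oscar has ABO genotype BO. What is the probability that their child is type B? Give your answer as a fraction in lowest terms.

ABO cross OO × BO → offspring phenotypes: 1/2 O, 1/2 B.
So P(type B) = 1/2.

1/2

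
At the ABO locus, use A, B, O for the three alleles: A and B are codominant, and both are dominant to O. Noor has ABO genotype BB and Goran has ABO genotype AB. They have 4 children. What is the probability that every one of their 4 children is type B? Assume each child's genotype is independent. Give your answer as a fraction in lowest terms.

1/16

ABO cross BB × AB → 1/2 B, 1/2 AB.
So P(type B) = 1/2 per child.
All 4 independent: (1/2)^4 = 1/16.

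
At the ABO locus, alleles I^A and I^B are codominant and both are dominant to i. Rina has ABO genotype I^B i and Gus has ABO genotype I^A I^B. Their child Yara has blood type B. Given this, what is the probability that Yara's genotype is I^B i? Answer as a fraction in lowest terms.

Cross I^B i × I^A I^B → 1/4 I^A I^B, 1/4 I^A i, 1/4 I^B I^B, 1/4 I^B i.
Type-B genotypes among offspring: I^B I^B (1/4), I^B i (1/4); total 1/2.
P(I^B i | type B) = (1/4) / (1/2) = 1/2.

1/2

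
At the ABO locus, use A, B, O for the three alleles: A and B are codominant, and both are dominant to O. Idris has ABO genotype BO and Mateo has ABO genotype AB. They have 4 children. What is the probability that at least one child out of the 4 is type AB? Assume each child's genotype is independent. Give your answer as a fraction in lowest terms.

ABO cross BO × AB → 1/4 A, 1/2 B, 1/4 AB.
So P(type AB) = 1/4 per child.
P(none) = (3/4)^4 = 81/256; P(at least one) = 1 − 81/256 = 175/256.

175/256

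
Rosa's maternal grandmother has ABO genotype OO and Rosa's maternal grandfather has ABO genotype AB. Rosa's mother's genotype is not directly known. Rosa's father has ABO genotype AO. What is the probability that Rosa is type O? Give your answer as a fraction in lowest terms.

1/4

Rosa's mother's ABO genotype from OO × AB: 1/2 AO, 1/2 BO.
Crossing each possibility with the father AO and summing P(type O): 1/2·1/4 + 1/2·1/4 = 1/4.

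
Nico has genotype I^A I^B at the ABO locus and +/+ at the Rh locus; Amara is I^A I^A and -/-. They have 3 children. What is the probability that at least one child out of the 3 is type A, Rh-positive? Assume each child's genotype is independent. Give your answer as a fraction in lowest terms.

7/8

ABO cross I^A I^B × I^A I^A → 1/2 A, 1/2 AB.
Rh cross +/+ × -/- → 1 Rh+; so P(type A, Rh-positive) = 1/2 × 1 = 1/2 per child.
P(none) = (1/2)^3 = 1/8; P(at least one) = 1 − 1/8 = 7/8.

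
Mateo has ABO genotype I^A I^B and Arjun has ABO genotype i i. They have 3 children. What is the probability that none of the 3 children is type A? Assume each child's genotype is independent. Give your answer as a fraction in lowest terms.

1/8

ABO cross I^A I^B × i i → 1/2 A, 1/2 B.
So P(type A) = 1/2 per child.
P(not type A) = 1/2 for one child; (1/2)^3 = 1/8.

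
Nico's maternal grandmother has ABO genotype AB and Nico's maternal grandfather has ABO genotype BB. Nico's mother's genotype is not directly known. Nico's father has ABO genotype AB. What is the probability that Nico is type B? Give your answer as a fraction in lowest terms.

Nico's mother's ABO genotype from AB × BB: 1/2 AB, 1/2 BB.
Crossing each possibility with the father AB and summing P(type B): 1/2·1/4 + 1/2·1/2 = 3/8.

3/8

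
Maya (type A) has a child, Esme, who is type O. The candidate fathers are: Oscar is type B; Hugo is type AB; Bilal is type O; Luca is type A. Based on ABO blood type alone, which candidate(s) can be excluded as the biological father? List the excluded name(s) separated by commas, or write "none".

A candidate is excluded only if no genotype consistent with his phenotype could produce a type O child with a type A mother.
Hugo (type AB): no genotype consistent with that phenotype can produce a type-O child with a type-A mother.

Hugo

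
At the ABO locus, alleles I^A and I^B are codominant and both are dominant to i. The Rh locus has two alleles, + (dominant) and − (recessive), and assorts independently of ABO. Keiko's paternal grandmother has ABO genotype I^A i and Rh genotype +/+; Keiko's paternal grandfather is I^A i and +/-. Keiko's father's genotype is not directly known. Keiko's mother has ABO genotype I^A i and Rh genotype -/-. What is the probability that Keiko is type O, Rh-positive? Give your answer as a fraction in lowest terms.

3/16

Keiko's father's ABO genotype from I^A i × I^A i: 1/4 I^A I^A, 1/2 I^A i, 1/4 i i.
Crossing each possibility with the mother I^A i and summing P(type O): 1/4·0 + 1/2·1/4 + 1/4·1/2 = 1/4.
Similarly for Rh via the father's Rh distribution: P(Rh+) = 3/4.
Independent loci: 1/4 × 3/4 = 3/16.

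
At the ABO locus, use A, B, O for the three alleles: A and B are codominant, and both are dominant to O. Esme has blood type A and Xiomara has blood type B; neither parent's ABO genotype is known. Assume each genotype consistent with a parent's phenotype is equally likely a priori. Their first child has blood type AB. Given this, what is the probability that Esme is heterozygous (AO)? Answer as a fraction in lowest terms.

1/3

Possible genotypes: Esme ∈ {AA, AO}; Xiomara ∈ {BB, BO}.
Weight each parental genotype pair by prior × P(type-AB child):
  AA × BB: posterior weight 4/9.
  AA × BO: posterior weight 2/9.
  AO × BB: posterior weight 2/9.
  AO × BO: posterior weight 1/9.
Sum the posterior weight over pairs where Esme is AO: 1/3.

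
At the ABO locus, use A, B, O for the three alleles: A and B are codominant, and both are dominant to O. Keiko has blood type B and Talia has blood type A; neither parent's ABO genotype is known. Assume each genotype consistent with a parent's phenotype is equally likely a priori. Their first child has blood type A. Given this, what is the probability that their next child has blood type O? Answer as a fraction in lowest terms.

Possible genotypes: Keiko ∈ {BB, BO}; Talia ∈ {AA, AO}.
Weight each parental genotype pair by prior × P(type-A child):
  BO × AA: posterior weight 2/3; P(next child type O) = 0.
  BO × AO: posterior weight 1/3; P(next child type O) = 1/4.
Weighted sum = 1/12.

1/12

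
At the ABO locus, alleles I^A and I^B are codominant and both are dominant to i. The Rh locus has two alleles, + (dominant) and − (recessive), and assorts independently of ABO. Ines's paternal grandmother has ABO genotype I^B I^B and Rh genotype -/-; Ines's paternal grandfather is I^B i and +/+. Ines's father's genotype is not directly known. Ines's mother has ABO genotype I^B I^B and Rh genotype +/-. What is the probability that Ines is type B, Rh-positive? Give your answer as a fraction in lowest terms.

Ines's father's ABO genotype from I^B I^B × I^B i: 1/2 I^B I^B, 1/2 I^B i.
Crossing each possibility with the mother I^B I^B and summing P(type B): 1/2·1 + 1/2·1 = 1.
Similarly for Rh via the father's Rh distribution: P(Rh+) = 3/4.
Independent loci: 1 × 3/4 = 3/4.

3/4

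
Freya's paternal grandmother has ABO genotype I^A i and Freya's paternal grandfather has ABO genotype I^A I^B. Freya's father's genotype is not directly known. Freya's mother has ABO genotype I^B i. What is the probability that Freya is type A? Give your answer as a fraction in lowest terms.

Freya's father's ABO genotype from I^A i × I^A I^B: 1/4 I^A I^A, 1/4 I^A I^B, 1/4 I^A i, 1/4 I^B i.
Crossing each possibility with the mother I^B i and summing P(type A): 1/4·1/2 + 1/4·1/4 + 1/4·1/4 + 1/4·0 = 1/4.

1/4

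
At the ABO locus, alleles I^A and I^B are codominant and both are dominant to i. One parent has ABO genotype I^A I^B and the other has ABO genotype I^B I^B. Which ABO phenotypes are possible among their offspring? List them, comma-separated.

Gametes from I^A I^B × I^B I^B give offspring ABO genotypes I^A I^B, I^B I^B, i.e. phenotypes B, AB.

B, AB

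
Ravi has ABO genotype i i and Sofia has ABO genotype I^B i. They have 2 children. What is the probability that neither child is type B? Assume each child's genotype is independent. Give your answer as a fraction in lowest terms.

1/4

ABO cross i i × I^B i → 1/2 O, 1/2 B.
So P(type B) = 1/2 per child.
P(not type B) = 1/2 for one child; (1/2)^2 = 1/4.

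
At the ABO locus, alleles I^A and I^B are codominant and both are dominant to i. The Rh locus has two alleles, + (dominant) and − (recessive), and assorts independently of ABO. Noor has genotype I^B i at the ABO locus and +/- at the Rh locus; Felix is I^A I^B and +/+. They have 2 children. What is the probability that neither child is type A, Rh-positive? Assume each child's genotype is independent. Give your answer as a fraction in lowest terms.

ABO cross I^B i × I^A I^B → 1/4 A, 1/2 B, 1/4 AB.
Rh cross +/- × +/+ → 1 Rh+; so P(type A, Rh-positive) = 1/4 × 1 = 1/4 per child.
P(not type A, Rh-positive) = 3/4 for one child; (3/4)^2 = 9/16.

9/16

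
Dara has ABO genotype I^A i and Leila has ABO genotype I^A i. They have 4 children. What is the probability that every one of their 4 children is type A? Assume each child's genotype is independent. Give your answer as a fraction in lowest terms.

81/256

ABO cross I^A i × I^A i → 1/4 O, 3/4 A.
So P(type A) = 3/4 per child.
All 4 independent: (3/4)^4 = 81/256.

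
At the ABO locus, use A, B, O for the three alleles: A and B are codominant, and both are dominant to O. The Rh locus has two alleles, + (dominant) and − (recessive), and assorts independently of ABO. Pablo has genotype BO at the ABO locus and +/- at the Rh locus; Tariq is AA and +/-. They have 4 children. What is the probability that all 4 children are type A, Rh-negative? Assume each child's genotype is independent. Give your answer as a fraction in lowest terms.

1/4096

ABO cross BO × AA → 1/2 A, 1/2 AB.
Rh cross +/- × +/- → 3/4 Rh+, 1/4 Rh-; so P(type A, Rh-negative) = 1/2 × 1/4 = 1/8 per child.
All 4 independent: (1/8)^4 = 1/4096.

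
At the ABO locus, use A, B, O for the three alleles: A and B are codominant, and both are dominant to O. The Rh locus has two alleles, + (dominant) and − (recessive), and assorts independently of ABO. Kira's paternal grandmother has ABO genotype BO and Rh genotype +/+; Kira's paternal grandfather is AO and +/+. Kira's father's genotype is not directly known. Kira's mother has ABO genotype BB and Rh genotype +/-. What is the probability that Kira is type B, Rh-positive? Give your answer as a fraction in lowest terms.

Kira's father's ABO genotype from BO × AO: 1/4 AB, 1/4 AO, 1/4 BO, 1/4 OO.
Crossing each possibility with the mother BB and summing P(type B): 1/4·1/2 + 1/4·1/2 + 1/4·1 + 1/4·1 = 3/4.
Similarly for Rh via the father's Rh distribution: P(Rh+) = 1.
Independent loci: 3/4 × 1 = 3/4.

3/4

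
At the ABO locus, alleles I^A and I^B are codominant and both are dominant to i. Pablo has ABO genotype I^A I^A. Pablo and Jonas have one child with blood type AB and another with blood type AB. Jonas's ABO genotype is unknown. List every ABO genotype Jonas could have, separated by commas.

I^A I^B, I^B I^B, I^B i

For each candidate genotype of Jonas, check whether crossing it with I^A I^A can produce every observed child phenotype.
  I^A I^A → possible child types {A} ✗
  I^A I^B → possible child types {A, AB} ✓
  I^A i → possible child types {A} ✗
  I^B I^B → possible child types {AB} ✓
  I^B i → possible child types {A, AB} ✓
  i i → possible child types {A} ✗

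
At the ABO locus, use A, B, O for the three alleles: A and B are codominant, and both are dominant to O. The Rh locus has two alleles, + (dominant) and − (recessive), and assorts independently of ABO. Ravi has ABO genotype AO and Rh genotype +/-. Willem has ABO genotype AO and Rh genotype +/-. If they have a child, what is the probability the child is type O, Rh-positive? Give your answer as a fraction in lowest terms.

3/16

ABO cross AO × AO → offspring phenotypes: 1/4 O, 3/4 A.
Rh cross +/- × +/- → 3/4 Rh+, 1/4 Rh-.
Independent loci: P(type O, Rh-positive) = 1/4 × 3/4 = 3/16.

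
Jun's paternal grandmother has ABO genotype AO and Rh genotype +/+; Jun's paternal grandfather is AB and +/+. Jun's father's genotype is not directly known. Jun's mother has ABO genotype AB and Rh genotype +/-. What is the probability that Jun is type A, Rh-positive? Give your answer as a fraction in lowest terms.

Jun's father's ABO genotype from AO × AB: 1/4 AA, 1/4 AB, 1/4 AO, 1/4 BO.
Crossing each possibility with the mother AB and summing P(type A): 1/4·1/2 + 1/4·1/4 + 1/4·1/2 + 1/4·1/4 = 3/8.
Similarly for Rh via the father's Rh distribution: P(Rh+) = 1.
Independent loci: 3/8 × 1 = 3/8.

3/8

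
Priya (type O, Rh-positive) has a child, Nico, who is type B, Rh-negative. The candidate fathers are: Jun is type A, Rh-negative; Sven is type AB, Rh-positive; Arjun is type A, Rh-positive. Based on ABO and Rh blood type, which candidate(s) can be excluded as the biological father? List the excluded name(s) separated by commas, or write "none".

A candidate is excluded only if no genotype consistent with his phenotype could produce a type B, Rh-negative child with a type O, Rh-positive mother.
Jun (type A, Rh-): no genotype consistent with that phenotype can produce a type-B Rh- child with a type-O mother.
Arjun (type A, Rh+): no genotype consistent with that phenotype can produce a type-B Rh- child with a type-O mother.

Jun, Arjun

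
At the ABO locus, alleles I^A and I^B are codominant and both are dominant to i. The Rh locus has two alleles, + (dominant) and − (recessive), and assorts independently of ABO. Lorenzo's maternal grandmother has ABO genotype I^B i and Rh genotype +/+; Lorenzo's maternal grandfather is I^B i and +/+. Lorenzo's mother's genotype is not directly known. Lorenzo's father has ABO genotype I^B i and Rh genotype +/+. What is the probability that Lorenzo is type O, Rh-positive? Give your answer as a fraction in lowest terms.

Lorenzo's mother's ABO genotype from I^B i × I^B i: 1/4 I^B I^B, 1/2 I^B i, 1/4 i i.
Crossing each possibility with the father I^B i and summing P(type O): 1/4·0 + 1/2·1/4 + 1/4·1/2 = 1/4.
Similarly for Rh via the mother's Rh distribution: P(Rh+) = 1.
Independent loci: 1/4 × 1 = 1/4.

1/4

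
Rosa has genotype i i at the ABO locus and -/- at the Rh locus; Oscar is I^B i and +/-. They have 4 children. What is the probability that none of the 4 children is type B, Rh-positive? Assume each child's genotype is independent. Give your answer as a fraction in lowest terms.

ABO cross i i × I^B i → 1/2 O, 1/2 B.
Rh cross -/- × +/- → 1/2 Rh+, 1/2 Rh-; so P(type B, Rh-positive) = 1/2 × 1/2 = 1/4 per child.
P(not type B, Rh-positive) = 3/4 for one child; (3/4)^4 = 81/256.

81/256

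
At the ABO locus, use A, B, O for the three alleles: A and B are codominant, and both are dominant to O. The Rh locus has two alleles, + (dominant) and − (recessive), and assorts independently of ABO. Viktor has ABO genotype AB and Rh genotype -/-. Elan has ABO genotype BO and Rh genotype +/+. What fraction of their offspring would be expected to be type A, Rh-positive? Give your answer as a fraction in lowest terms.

1/4

ABO cross AB × BO → offspring phenotypes: 1/4 A, 1/2 B, 1/4 AB.
Rh cross -/- × +/+ → 1 Rh+.
Independent loci: P(type A, Rh-positive) = 1/4 × 1 = 1/4.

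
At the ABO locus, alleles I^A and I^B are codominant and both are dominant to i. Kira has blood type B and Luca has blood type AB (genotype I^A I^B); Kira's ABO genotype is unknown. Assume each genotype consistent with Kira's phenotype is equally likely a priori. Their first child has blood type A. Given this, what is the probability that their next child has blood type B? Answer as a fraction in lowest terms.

Possible genotypes: Kira ∈ {I^B I^B, I^B i}; Luca ∈ {I^A I^B}.
Weight each parental genotype pair by prior × P(type-A child):
  I^B i × I^A I^B: posterior weight 1; P(next child type B) = 1/2.
Weighted sum = 1/2.

1/2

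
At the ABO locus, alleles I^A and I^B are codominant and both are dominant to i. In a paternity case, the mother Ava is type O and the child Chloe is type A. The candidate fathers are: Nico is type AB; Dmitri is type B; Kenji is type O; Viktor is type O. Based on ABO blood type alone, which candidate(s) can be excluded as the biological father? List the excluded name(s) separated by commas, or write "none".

Dmitri, Kenji, Viktor

A candidate is excluded only if no genotype consistent with his phenotype could produce a type A child with a type O mother.
Dmitri (type B): no genotype consistent with that phenotype can produce a type-A child with a type-O mother.
Kenji (type O): no genotype consistent with that phenotype can produce a type-A child with a type-O mother.
Viktor (type O): no genotype consistent with that phenotype can produce a type-A child with a type-O mother.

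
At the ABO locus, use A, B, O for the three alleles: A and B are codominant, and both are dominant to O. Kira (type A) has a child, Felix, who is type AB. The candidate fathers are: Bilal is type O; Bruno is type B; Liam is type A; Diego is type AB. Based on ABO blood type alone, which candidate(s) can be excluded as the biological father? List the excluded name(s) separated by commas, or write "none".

Bilal, Liam

A candidate is excluded only if no genotype consistent with his phenotype could produce a type AB child with a type A mother.
Bilal (type O): no genotype consistent with that phenotype can produce a type-AB child with a type-A mother.
Liam (type A): no genotype consistent with that phenotype can produce a type-AB child with a type-A mother.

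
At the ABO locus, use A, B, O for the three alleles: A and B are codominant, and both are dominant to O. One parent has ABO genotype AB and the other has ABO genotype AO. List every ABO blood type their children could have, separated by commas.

A, B, AB

Gametes from AB × AO give offspring ABO genotypes AA, AB, AO, BO, i.e. phenotypes A, B, AB.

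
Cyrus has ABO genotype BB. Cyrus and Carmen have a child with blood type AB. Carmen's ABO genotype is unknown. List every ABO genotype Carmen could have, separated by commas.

For each candidate genotype of Carmen, check whether crossing it with BB can produce every observed child phenotype.
  AA → possible child types {AB} ✓
  AB → possible child types {B, AB} ✓
  AO → possible child types {B, AB} ✓
  BB → possible child types {B} ✗
  BO → possible child types {B} ✗
  OO → possible child types {B} ✗

AA, AB, AO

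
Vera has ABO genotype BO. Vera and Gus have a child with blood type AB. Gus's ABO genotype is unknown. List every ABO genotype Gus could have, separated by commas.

For each candidate genotype of Gus, check whether crossing it with BO can produce every observed child phenotype.
  AA → possible child types {A, AB} ✓
  AB → possible child types {A, B, AB} ✓
  AO → possible child types {O, A, B, AB} ✓
  BB → possible child types {B} ✗
  BO → possible child types {O, B} ✗
  OO → possible child types {O, B} ✗

AA, AB, AO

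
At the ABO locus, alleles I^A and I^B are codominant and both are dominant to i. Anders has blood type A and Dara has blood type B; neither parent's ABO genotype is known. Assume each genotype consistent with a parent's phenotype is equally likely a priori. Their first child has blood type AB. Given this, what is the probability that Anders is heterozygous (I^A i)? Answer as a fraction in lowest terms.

Possible genotypes: Anders ∈ {I^A I^A, I^A i}; Dara ∈ {I^B I^B, I^B i}.
Weight each parental genotype pair by prior × P(type-AB child):
  I^A I^A × I^B I^B: posterior weight 4/9.
  I^A I^A × I^B i: posterior weight 2/9.
  I^A i × I^B I^B: posterior weight 2/9.
  I^A i × I^B i: posterior weight 1/9.
Sum the posterior weight over pairs where Anders is I^A i: 1/3.

1/3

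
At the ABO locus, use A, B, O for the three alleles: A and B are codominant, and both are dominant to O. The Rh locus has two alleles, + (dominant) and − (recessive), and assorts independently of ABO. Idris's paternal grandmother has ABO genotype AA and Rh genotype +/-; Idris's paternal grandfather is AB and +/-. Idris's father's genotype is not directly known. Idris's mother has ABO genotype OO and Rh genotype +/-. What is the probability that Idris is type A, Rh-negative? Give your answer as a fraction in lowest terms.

3/16

Idris's father's ABO genotype from AA × AB: 1/2 AA, 1/2 AB.
Crossing each possibility with the mother OO and summing P(type A): 1/2·1 + 1/2·1/2 = 3/4.
Similarly for Rh via the father's Rh distribution: P(Rh-) = 1/4.
Independent loci: 3/4 × 1/4 = 3/16.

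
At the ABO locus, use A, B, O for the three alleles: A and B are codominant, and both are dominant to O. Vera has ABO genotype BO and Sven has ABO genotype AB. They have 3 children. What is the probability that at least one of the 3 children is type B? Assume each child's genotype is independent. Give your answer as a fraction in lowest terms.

7/8

ABO cross BO × AB → 1/4 A, 1/2 B, 1/4 AB.
So P(type B) = 1/2 per child.
P(none) = (1/2)^3 = 1/8; P(at least one) = 1 − 1/8 = 7/8.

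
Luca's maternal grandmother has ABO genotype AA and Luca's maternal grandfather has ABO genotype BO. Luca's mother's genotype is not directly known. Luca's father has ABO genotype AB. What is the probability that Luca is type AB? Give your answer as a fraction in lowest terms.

3/8

Luca's mother's ABO genotype from AA × BO: 1/2 AB, 1/2 AO.
Crossing each possibility with the father AB and summing P(type AB): 1/2·1/2 + 1/2·1/4 = 3/8.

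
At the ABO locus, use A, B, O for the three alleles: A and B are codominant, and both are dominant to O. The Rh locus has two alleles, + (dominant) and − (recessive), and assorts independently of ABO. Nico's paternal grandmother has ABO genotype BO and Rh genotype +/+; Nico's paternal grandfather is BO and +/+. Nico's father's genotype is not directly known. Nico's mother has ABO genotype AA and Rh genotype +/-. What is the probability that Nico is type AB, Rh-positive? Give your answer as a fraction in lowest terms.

1/2

Nico's father's ABO genotype from BO × BO: 1/4 BB, 1/2 BO, 1/4 OO.
Crossing each possibility with the mother AA and summing P(type AB): 1/4·1 + 1/2·1/2 + 1/4·0 = 1/2.
Similarly for Rh via the father's Rh distribution: P(Rh+) = 1.
Independent loci: 1/2 × 1 = 1/2.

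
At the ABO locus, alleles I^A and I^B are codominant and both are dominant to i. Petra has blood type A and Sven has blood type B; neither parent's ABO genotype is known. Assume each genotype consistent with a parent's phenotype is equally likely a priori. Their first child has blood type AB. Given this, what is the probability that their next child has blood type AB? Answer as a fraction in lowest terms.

Possible genotypes: Petra ∈ {I^A I^A, I^A i}; Sven ∈ {I^B I^B, I^B i}.
Weight each parental genotype pair by prior × P(type-AB child):
  I^A I^A × I^B I^B: posterior weight 4/9; P(next child type AB) = 1.
  I^A I^A × I^B i: posterior weight 2/9; P(next child type AB) = 1/2.
  I^A i × I^B I^B: posterior weight 2/9; P(next child type AB) = 1/2.
  I^A i × I^B i: posterior weight 1/9; P(next child type AB) = 1/4.
Weighted sum = 25/36.

25/36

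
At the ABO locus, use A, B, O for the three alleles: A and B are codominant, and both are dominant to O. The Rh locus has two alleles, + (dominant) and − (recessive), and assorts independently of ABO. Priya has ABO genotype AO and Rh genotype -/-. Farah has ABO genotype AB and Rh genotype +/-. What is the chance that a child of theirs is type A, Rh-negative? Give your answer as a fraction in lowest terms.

1/4

ABO cross AO × AB → offspring phenotypes: 1/2 A, 1/4 B, 1/4 AB.
Rh cross -/- × +/- → 1/2 Rh+, 1/2 Rh-.
Independent loci: P(type A, Rh-negative) = 1/2 × 1/2 = 1/4.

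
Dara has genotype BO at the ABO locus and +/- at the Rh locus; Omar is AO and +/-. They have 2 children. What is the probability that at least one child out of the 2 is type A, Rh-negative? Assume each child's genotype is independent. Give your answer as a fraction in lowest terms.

31/256

ABO cross BO × AO → 1/4 O, 1/4 A, 1/4 B, 1/4 AB.
Rh cross +/- × +/- → 3/4 Rh+, 1/4 Rh-; so P(type A, Rh-negative) = 1/4 × 1/4 = 1/16 per child.
P(none) = (15/16)^2 = 225/256; P(at least one) = 1 − 225/256 = 31/256.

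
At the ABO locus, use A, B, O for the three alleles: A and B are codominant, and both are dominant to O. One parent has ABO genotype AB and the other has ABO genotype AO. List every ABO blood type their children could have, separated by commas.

A, B, AB

Gametes from AB × AO give offspring ABO genotypes AA, AB, AO, BO, i.e. phenotypes A, B, AB.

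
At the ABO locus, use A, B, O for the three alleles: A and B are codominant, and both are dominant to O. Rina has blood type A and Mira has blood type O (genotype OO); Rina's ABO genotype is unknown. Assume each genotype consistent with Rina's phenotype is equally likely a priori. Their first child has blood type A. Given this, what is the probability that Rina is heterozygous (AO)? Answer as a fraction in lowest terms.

1/3

Possible genotypes: Rina ∈ {AA, AO}; Mira ∈ {OO}.
Weight each parental genotype pair by prior × P(type-A child):
  AA × OO: posterior weight 2/3.
  AO × OO: posterior weight 1/3.
Sum the posterior weight over pairs where Rina is AO: 1/3.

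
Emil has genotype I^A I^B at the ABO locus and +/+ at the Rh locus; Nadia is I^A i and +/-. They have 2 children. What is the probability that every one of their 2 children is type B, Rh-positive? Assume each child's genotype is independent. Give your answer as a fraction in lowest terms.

1/16

ABO cross I^A I^B × I^A i → 1/2 A, 1/4 B, 1/4 AB.
Rh cross +/+ × +/- → 1 Rh+; so P(type B, Rh-positive) = 1/4 × 1 = 1/4 per child.
All 2 independent: (1/4)^2 = 1/16.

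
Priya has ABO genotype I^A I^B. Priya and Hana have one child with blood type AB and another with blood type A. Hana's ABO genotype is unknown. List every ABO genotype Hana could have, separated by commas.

I^A I^A, I^A I^B, I^A i, I^B i

For each candidate genotype of Hana, check whether crossing it with I^A I^B can produce every observed child phenotype.
  I^A I^A → possible child types {A, AB} ✓
  I^A I^B → possible child types {A, B, AB} ✓
  I^A i → possible child types {A, B, AB} ✓
  I^B I^B → possible child types {B, AB} ✗
  I^B i → possible child types {A, B, AB} ✓
  i i → possible child types {A, B} ✗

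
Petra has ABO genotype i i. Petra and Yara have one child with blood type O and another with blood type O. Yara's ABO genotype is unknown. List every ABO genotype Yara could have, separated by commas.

I^A i, I^B i, i i

For each candidate genotype of Yara, check whether crossing it with i i can produce every observed child phenotype.
  I^A I^A → possible child types {A} ✗
  I^A I^B → possible child types {A, B} ✗
  I^A i → possible child types {O, A} ✓
  I^B I^B → possible child types {B} ✗
  I^B i → possible child types {O, B} ✓
  i i → possible child types {O} ✓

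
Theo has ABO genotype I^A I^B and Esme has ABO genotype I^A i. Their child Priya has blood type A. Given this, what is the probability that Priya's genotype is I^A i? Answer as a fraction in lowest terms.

1/2

Cross I^A I^B × I^A i → 1/4 I^A I^A, 1/4 I^A I^B, 1/4 I^A i, 1/4 I^B i.
Type-A genotypes among offspring: I^A I^A (1/4), I^A i (1/4); total 1/2.
P(I^A i | type A) = (1/4) / (1/2) = 1/2.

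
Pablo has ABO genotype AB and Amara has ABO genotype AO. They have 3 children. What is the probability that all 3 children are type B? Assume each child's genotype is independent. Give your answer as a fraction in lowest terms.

ABO cross AB × AO → 1/2 A, 1/4 B, 1/4 AB.
So P(type B) = 1/4 per child.
All 3 independent: (1/4)^3 = 1/64.

1/64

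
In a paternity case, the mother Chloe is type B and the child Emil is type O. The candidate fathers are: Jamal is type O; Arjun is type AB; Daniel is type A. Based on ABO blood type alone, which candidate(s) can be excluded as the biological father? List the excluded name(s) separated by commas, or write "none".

Arjun

A candidate is excluded only if no genotype consistent with his phenotype could produce a type O child with a type B mother.
Arjun (type AB): no genotype consistent with that phenotype can produce a type-O child with a type-B mother.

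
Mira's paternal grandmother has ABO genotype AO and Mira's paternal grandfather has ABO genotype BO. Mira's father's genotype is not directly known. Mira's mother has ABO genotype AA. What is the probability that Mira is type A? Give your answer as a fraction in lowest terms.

3/4

Mira's father's ABO genotype from AO × BO: 1/4 AB, 1/4 AO, 1/4 BO, 1/4 OO.
Crossing each possibility with the mother AA and summing P(type A): 1/4·1/2 + 1/4·1 + 1/4·1/2 + 1/4·1 = 3/4.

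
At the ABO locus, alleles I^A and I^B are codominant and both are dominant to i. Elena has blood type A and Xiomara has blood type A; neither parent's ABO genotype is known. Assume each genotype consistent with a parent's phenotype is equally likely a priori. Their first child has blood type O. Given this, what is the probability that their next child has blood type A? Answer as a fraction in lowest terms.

Possible genotypes: Elena ∈ {I^A I^A, I^A i}; Xiomara ∈ {I^A I^A, I^A i}.
Weight each parental genotype pair by prior × P(type-O child):
  I^A i × I^A i: posterior weight 1; P(next child type A) = 3/4.
Weighted sum = 3/4.

3/4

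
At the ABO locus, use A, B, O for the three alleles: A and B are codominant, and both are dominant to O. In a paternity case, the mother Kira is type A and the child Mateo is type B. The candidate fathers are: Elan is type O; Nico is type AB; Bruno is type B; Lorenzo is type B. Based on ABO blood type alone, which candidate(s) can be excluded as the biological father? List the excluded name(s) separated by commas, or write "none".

Elan

A candidate is excluded only if no genotype consistent with his phenotype could produce a type B child with a type A mother.
Elan (type O): no genotype consistent with that phenotype can produce a type-B child with a type-A mother.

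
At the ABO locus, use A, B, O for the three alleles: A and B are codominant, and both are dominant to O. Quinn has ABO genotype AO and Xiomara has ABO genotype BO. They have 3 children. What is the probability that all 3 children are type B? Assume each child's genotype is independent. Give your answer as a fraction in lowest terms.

ABO cross AO × BO → 1/4 O, 1/4 A, 1/4 B, 1/4 AB.
So P(type B) = 1/4 per child.
All 3 independent: (1/4)^3 = 1/64.

1/64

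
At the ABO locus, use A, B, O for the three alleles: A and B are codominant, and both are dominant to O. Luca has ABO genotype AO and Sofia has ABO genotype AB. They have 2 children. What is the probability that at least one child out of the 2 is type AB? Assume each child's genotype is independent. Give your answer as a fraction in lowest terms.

7/16

ABO cross AO × AB → 1/2 A, 1/4 B, 1/4 AB.
So P(type AB) = 1/4 per child.
P(none) = (3/4)^2 = 9/16; P(at least one) = 1 − 9/16 = 7/16.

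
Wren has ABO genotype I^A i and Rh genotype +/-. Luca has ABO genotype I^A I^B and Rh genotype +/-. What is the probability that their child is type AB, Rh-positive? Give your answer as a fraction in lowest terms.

ABO cross I^A i × I^A I^B → offspring phenotypes: 1/2 A, 1/4 B, 1/4 AB.
Rh cross +/- × +/- → 3/4 Rh+, 1/4 Rh-.
Independent loci: P(type AB, Rh-positive) = 1/4 × 3/4 = 3/16.

3/16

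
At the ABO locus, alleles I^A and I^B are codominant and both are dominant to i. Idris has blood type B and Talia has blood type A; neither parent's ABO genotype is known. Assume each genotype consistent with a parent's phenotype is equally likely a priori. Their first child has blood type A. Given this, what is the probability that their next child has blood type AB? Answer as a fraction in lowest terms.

Possible genotypes: Idris ∈ {I^B I^B, I^B i}; Talia ∈ {I^A I^A, I^A i}.
Weight each parental genotype pair by prior × P(type-A child):
  I^B i × I^A I^A: posterior weight 2/3; P(next child type AB) = 1/2.
  I^B i × I^A i: posterior weight 1/3; P(next child type AB) = 1/4.
Weighted sum = 5/12.

5/12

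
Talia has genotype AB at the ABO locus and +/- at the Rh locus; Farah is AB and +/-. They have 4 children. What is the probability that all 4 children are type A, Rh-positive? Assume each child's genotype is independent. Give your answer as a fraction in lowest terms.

ABO cross AB × AB → 1/4 A, 1/4 B, 1/2 AB.
Rh cross +/- × +/- → 3/4 Rh+, 1/4 Rh-; so P(type A, Rh-positive) = 1/4 × 3/4 = 3/16 per child.
All 4 independent: (3/16)^4 = 81/65536.

81/65536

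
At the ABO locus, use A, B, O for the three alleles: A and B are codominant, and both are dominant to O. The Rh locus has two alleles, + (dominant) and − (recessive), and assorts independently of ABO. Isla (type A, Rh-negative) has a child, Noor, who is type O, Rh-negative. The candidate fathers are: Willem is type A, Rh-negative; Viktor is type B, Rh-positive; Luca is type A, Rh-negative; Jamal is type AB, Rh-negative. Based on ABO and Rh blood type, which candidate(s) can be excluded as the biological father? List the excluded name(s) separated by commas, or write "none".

A candidate is excluded only if no genotype consistent with his phenotype could produce a type O, Rh-negative child with a type A, Rh-negative mother.
Jamal (type AB, Rh-): no genotype consistent with that phenotype can produce a type-O Rh- child with a type-A mother.

Jamal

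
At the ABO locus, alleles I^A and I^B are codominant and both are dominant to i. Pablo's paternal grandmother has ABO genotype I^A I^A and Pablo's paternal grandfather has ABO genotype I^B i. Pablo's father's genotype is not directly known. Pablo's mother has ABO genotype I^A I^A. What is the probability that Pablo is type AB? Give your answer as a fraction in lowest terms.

1/4

Pablo's father's ABO genotype from I^A I^A × I^B i: 1/2 I^A I^B, 1/2 I^A i.
Crossing each possibility with the mother I^A I^A and summing P(type AB): 1/2·1/2 + 1/2·0 = 1/4.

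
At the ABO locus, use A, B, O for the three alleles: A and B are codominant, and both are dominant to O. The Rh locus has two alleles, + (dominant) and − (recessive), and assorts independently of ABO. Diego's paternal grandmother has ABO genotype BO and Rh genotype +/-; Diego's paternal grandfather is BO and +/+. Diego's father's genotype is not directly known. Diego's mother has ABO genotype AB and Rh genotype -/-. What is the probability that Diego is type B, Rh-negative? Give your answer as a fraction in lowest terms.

Diego's father's ABO genotype from BO × BO: 1/4 BB, 1/2 BO, 1/4 OO.
Crossing each possibility with the mother AB and summing P(type B): 1/4·1/2 + 1/2·1/2 + 1/4·1/2 = 1/2.
Similarly for Rh via the father's Rh distribution: P(Rh-) = 1/4.
Independent loci: 1/2 × 1/4 = 1/8.

1/8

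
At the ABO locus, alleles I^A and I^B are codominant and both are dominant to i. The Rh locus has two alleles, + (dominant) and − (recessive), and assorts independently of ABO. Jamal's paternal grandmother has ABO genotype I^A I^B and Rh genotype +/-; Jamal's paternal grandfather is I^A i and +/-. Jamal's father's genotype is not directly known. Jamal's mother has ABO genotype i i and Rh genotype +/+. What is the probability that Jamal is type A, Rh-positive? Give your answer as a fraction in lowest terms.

1/2

Jamal's father's ABO genotype from I^A I^B × I^A i: 1/4 I^A I^A, 1/4 I^A I^B, 1/4 I^A i, 1/4 I^B i.
Crossing each possibility with the mother i i and summing P(type A): 1/4·1 + 1/4·1/2 + 1/4·1/2 + 1/4·0 = 1/2.
Similarly for Rh via the father's Rh distribution: P(Rh+) = 1.
Independent loci: 1/2 × 1 = 1/2.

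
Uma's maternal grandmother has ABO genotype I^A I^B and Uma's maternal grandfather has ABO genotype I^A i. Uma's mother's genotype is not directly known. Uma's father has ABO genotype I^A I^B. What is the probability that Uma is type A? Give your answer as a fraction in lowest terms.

Uma's mother's ABO genotype from I^A I^B × I^A i: 1/4 I^A I^A, 1/4 I^A I^B, 1/4 I^A i, 1/4 I^B i.
Crossing each possibility with the father I^A I^B and summing P(type A): 1/4·1/2 + 1/4·1/4 + 1/4·1/2 + 1/4·1/4 = 3/8.

3/8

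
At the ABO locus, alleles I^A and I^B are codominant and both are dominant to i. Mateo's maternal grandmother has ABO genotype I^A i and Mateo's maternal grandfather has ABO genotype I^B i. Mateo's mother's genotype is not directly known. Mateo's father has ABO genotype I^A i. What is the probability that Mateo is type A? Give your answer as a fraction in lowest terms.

Mateo's mother's ABO genotype from I^A i × I^B i: 1/4 I^A I^B, 1/4 I^A i, 1/4 I^B i, 1/4 i i.
Crossing each possibility with the father I^A i and summing P(type A): 1/4·1/2 + 1/4·3/4 + 1/4·1/4 + 1/4·1/2 = 1/2.

1/2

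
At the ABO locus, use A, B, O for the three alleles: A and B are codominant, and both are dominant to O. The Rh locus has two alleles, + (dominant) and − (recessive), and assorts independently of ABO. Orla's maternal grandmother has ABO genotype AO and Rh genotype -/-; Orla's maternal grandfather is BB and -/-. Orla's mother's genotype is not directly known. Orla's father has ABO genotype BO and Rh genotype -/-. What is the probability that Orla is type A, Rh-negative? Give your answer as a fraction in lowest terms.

1/8

Orla's mother's ABO genotype from AO × BB: 1/2 AB, 1/2 BO.
Crossing each possibility with the father BO and summing P(type A): 1/2·1/4 + 1/2·0 = 1/8.
Similarly for Rh via the mother's Rh distribution: P(Rh-) = 1.
Independent loci: 1/8 × 1 = 1/8.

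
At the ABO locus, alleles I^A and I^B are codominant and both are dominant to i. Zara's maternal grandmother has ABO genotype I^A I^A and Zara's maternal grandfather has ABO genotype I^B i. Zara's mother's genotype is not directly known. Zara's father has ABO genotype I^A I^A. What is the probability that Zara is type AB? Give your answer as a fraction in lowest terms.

1/4

Zara's mother's ABO genotype from I^A I^A × I^B i: 1/2 I^A I^B, 1/2 I^A i.
Crossing each possibility with the father I^A I^A and summing P(type AB): 1/2·1/2 + 1/2·0 = 1/4.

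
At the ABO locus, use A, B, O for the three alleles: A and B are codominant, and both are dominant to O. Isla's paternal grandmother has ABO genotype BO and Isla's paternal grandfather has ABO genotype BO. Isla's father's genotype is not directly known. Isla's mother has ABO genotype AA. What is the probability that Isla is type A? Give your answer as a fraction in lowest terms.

1/2

Isla's father's ABO genotype from BO × BO: 1/4 BB, 1/2 BO, 1/4 OO.
Crossing each possibility with the mother AA and summing P(type A): 1/4·0 + 1/2·1/2 + 1/4·1 = 1/2.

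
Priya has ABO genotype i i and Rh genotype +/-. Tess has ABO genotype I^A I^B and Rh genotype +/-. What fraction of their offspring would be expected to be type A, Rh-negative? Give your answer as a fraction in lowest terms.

ABO cross i i × I^A I^B → offspring phenotypes: 1/2 A, 1/2 B.
Rh cross +/- × +/- → 3/4 Rh+, 1/4 Rh-.
Independent loci: P(type A, Rh-negative) = 1/2 × 1/4 = 1/8.

1/8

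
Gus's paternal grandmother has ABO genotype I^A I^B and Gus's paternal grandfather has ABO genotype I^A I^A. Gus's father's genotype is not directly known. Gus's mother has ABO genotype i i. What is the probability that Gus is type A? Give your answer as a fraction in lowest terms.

Gus's father's ABO genotype from I^A I^B × I^A I^A: 1/2 I^A I^A, 1/2 I^A I^B.
Crossing each possibility with the mother i i and summing P(type A): 1/2·1 + 1/2·1/2 = 3/4.

3/4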